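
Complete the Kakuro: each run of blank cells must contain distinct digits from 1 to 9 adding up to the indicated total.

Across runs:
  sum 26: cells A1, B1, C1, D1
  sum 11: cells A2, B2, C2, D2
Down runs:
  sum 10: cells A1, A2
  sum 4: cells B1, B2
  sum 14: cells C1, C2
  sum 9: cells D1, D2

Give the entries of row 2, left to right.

2 1 5 3

11 in 4 cells must be {1,2,3,5}; 4 in 2 cells must be {1,3}.
Only 3 fits B1 under both its across sum 26 and down sum 4.
B2 = 4 − 3 = 1 completes the 4 down.
Given what's placed, C2 must be 5 to fit the 11 across and 14 down.
C1 = 14 − 5 = 9 completes the 14 down.
No cell is forced outright now. A2 can only be 2 or 3 (the digits allowed by both its 11 across and its 10 down). If A2 = 3: then A1 would have to be in {6,8} for the 26 across but in {7} for the 10 down — contradiction. So A2 = 2.
A1 = 10 − 2 = 8 completes the 10 down.
D1 = 26 − 20 = 6 completes the 26 across.
D2 = 11 − 8 = 3 completes the 11 across.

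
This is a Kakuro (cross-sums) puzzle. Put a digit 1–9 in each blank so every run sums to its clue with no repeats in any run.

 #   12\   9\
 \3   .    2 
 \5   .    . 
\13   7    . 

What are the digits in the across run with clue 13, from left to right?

7 6

3 in 2 cells must be {1,2}.
R1C1 = 3 − 2 = 1 completes the 3 across.
R2C1 = 12 − 8 = 4 completes the 12 down.
R2C2 = 5 − 4 = 1 completes the 5 across.
R3C2 = 13 − 7 = 6 completes the 13 across.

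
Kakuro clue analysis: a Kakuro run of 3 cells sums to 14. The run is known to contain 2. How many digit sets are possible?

3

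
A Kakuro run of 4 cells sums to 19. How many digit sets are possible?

11

4 distinct digits from 1–9 sum between 10 and 30.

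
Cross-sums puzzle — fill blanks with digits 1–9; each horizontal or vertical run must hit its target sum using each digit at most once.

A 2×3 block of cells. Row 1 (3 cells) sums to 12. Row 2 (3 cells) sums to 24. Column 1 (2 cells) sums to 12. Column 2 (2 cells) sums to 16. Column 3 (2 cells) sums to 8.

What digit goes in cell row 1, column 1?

4

24 in 3 cells must be {7,8,9}; 16 in 2 cells must be {7,9}.
The 24 across and the 8 down share only 7, so (2,3) = 7.
(1,3) = 8 − 7 = 1 completes the 8 down.
Given what's placed, (2,2) must be 9 to fit the 24 across and 16 down.
(1,2) = 16 − 9 = 7 completes the 16 down.
(2,1) = 24 − 16 = 8 completes the 24 across.
(1,1) = 12 − 8 = 4 completes the 12 across.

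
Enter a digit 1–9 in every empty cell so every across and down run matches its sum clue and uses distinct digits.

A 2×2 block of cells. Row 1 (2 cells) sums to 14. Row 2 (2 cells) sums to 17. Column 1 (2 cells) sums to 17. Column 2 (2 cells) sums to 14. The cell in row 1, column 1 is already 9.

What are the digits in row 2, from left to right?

8 9

17 in 2 cells must be {8,9}.
(1,2) = 14 − 9 = 5 completes the 14 across.
(2,1) = 17 − 9 = 8 completes the 17 down.
(2,2) = 17 − 8 = 9 completes the 17 across.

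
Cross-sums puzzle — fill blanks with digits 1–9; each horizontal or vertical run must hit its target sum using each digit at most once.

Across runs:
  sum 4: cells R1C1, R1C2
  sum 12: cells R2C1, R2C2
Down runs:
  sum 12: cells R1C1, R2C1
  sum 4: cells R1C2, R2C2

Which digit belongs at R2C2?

4 in 2 cells must be {1,3}.
The 4 across and the 12 down share only 3, so R1C1 = 3.
R1C2 = 4 − 3 = 1 completes the 4 across.
R2C1 = 12 − 3 = 9 completes the 12 down.
R2C2 = 12 − 9 = 3 completes the 12 across.

3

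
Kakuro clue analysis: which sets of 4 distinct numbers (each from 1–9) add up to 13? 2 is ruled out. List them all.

4 distinct digits from 1–9 sum between 10 and 30.
Dropping sets that contain 2.
Only one set works: {1,3,4,5}.

{1,3,4,5}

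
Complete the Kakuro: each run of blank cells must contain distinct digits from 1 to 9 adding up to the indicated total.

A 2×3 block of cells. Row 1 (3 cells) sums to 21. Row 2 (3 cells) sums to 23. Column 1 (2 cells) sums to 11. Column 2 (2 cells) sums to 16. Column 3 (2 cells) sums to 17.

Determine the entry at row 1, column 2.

7

23 in 3 cells must be {6,8,9}; 16 in 2 cells must be {7,9}; 17 in 2 cells must be {8,9}.
The 23 across and the 16 down share only 9, so (2,2) = 9.
Given what's placed, (2,3) must be 8 to fit the 23 across and 17 down.
(1,2) = 16 − 9 = 7 completes the 16 down.
(1,3) = 17 − 8 = 9 completes the 17 down.
(2,1) = 23 − 17 = 6 completes the 23 across.
(1,1) = 21 − 16 = 5 completes the 21 across.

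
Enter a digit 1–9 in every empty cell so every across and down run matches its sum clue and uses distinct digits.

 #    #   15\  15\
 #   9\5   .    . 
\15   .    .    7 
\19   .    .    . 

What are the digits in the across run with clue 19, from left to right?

6, 8, 5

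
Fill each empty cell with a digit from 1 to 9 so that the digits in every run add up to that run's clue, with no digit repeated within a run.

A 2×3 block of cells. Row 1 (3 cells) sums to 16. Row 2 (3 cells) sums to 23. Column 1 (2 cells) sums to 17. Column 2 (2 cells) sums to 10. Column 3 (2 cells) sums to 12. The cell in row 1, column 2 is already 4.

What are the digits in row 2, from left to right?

23 in 3 cells must be {6,8,9}; 17 in 2 cells must be {8,9}.
Given what's placed, (1,1) must be 9 to fit the 16 across and 17 down.
(1,3) = 16 − 13 = 3 completes the 16 across.
(2,1) = 17 − 9 = 8 completes the 17 down.
(2,2) = 10 − 4 = 6 completes the 10 down.
(2,3) = 23 − 14 = 9 completes the 23 across.

8 6 9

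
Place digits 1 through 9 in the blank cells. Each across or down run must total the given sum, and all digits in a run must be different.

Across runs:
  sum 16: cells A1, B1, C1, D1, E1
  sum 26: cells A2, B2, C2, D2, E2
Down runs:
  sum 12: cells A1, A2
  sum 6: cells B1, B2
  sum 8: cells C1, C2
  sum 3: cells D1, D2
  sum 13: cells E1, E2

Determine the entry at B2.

16 in 5 cells must be {1,2,3,4,6}; 3 in 2 cells must be {1,2}.
Nothing is forced directly, so branch on E1, whose candidates are 4 or 6. If E1 = 4: that forces A1 = 3, A2 = 9, after which E2 would have to be in {1,2,3,4,5,6,7,8} for the 26 across but in {9} for the 13 down — contradiction. So E1 = 6.
E2 = 13 − 6 = 7 completes the 13 down.
Nothing is forced directly, so branch on C1, whose candidates are 1 or 2 or 3. If C1 = 1: that forces D1 = 2, after which C2 would have to be in {1,2,3,4,5,6,8,9} for the 26 across but in {7} for the 8 down — contradiction. If C1 = 2: that forces D1 = 1, C2 = 6, D2 = 2, B1 = 4, after which B2 would have to be in {3,8} for the 26 across but in {2} for the 6 down — contradiction. So C1 = 3.
A1 = 4: the only remaining digit allowed by both the 16 across and the 12 down.
A2 = 12 − 4 = 8 completes the 12 down.
C2 = 8 − 3 = 5 completes the 8 down.
Given what's placed, D2 must be 2 to fit the 26 across and 3 down.
D1 = 3 − 2 = 1 completes the 3 down.
B2 = 26 − 22 = 4 completes the 26 across.

4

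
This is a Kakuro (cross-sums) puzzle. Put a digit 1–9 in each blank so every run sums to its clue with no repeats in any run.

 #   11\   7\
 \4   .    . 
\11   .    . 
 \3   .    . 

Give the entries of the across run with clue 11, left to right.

4 in 2 cells must be {1,3}; 3 in 2 cells must be {1,2}; 7 in 3 cells must be {1,2,4}.
The 4 across and the 7 down share only 1, so R1C2 = 1.
Given what's placed, R3C2 must be 2 to fit the 3 across and 7 down.
R1C1 = 4 − 1 = 3 completes the 4 across.
R2C2 = 7 − 3 = 4 completes the 7 down.
R3C1 = 3 − 2 = 1 completes the 3 across.
R2C1 = 11 − 4 = 7 completes the 11 across.

7 4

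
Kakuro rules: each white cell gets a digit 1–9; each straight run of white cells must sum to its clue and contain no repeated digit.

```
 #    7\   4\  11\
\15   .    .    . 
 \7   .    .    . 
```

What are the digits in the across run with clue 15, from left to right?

5, 3, 7

7 in 3 cells must be {1,2,4}; 4 in 2 cells must be {1,3}.
The 7 across and the 4 down share only 1, so R2C2 = 1.
R1C2 = 4 − 1 = 3 completes the 4 down.
Nothing is forced directly, so branch on R2C1, whose candidates are 2 or 4. If R2C1 = 4: then R1C1 would have to be in {4,5,7,8} for the 15 across but in {3} for the 7 down — contradiction. So R2C1 = 2.
R1C1 = 7 − 2 = 5 completes the 7 down.
R1C3 = 15 − 8 = 7 completes the 15 across.
R2C3 = 7 − 3 = 4 completes the 7 across.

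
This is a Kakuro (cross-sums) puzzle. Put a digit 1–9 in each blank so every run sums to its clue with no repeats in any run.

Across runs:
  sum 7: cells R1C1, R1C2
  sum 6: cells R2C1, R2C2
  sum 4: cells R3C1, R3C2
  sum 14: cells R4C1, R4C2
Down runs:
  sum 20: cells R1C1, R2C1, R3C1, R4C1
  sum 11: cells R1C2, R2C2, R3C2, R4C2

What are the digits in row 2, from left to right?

4 2

4 in 2 cells must be {1,3}; 11 in 4 cells must be {1,2,3,5}.
Only 5 fits R4C2 under both its across sum 14 and down sum 11.
R4C1 = 14 − 5 = 9 completes the 14 across.
Nothing is forced directly, so branch on R2C2, whose candidates are 1 or 2. If R2C2 = 1: that forces R2C1 = 5, after which R3C1 would have to be in {1,3} for the 4 across but in {2,4} for the 20 down — contradiction. So R2C2 = 2.
R2C1 = 6 − 2 = 4 completes the 6 across.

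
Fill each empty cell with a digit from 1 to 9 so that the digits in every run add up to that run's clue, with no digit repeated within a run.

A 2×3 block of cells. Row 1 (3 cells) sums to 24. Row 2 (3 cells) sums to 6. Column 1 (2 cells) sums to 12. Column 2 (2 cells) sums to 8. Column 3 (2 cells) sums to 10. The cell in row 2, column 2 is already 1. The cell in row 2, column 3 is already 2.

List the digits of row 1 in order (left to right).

24 in 3 cells must be {7,8,9}; 6 in 3 cells must be {1,2,3}.
(1,2) = 8 − 1 = 7 completes the 8 down.
(1,3) = 10 − 2 = 8 completes the 10 down.
(2,1) = 6 − 3 = 3 completes the 6 across.
(1,1) = 24 − 15 = 9 completes the 24 across.

9 7 8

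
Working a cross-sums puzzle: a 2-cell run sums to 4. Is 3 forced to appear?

The only way to make 4 from 2 distinct digits is {1,3}, which contains 3.

Yes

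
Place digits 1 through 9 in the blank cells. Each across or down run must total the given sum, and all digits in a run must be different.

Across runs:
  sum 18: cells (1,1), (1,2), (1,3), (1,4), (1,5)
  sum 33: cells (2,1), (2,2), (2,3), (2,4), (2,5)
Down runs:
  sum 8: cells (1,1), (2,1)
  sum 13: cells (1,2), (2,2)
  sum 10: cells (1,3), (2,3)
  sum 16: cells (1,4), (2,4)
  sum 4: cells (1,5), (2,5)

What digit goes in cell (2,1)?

16 in 2 cells must be {7,9}; 4 in 2 cells must be {1,3}.
Only 7 fits (1,4) under both its across sum 18 and down sum 16.
(2,4) = 16 − 7 = 9 completes the 16 down.
Given what's placed, (2,5) must be 3 to fit the 33 across and 4 down.
(1,2) = 5: the only remaining digit allowed by both the 18 across and the 13 down.
(1,5) = 4 − 3 = 1 completes the 4 down.
(2,2) = 13 − 5 = 8 completes the 13 down.
Nothing is forced directly, so branch on (2,1), whose candidates are 6 or 7. If (2,1) = 7: then (1,1) would have to be in {2,3} for the 18 across but in {1} for the 8 down — contradiction. So (2,1) = 6.

6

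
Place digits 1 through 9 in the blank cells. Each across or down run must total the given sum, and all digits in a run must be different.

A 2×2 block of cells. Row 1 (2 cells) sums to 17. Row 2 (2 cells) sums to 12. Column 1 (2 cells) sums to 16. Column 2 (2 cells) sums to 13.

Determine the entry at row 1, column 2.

8

17 in 2 cells must be {8,9}; 16 in 2 cells must be {7,9}.
The 17 across and the 16 down share only 9, so (1,1) = 9.
(1,2) = 17 − 9 = 8 completes the 17 across.
(2,1) = 16 − 9 = 7 completes the 16 down.
(2,2) = 12 − 7 = 5 completes the 12 across.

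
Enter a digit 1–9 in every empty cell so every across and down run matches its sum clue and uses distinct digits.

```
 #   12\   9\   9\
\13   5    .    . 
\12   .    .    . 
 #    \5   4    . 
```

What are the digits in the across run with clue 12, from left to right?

7 3 2

R1C2 = 2: the only remaining digit allowed by both the 13 across and the 9 down.
R1C3 = 13 − 7 = 6 completes the 13 across.
R2C1 = 12 − 5 = 7 completes the 12 down.
R2C2 = 9 − 6 = 3 completes the 9 down.
R2C3 = 12 − 10 = 2 completes the 12 across.
R3C3 = 5 − 4 = 1 completes the 5 across.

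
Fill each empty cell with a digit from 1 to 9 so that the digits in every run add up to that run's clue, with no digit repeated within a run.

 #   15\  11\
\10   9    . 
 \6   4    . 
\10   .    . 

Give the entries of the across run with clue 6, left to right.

R1C2 = 10 − 9 = 1 completes the 10 across.
R2C2 = 6 − 4 = 2 completes the 6 across.
R3C1 = 15 − 13 = 2 completes the 15 down.
R3C2 = 10 − 2 = 8 completes the 10 across.

4, 2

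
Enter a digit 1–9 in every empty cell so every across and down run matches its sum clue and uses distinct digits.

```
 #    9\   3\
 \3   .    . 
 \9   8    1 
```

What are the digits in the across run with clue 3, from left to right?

1 2

3 in 2 cells must be {1,2}.
R1C1 = 9 − 8 = 1 completes the 9 down.
R1C2 = 3 − 1 = 2 completes the 3 across.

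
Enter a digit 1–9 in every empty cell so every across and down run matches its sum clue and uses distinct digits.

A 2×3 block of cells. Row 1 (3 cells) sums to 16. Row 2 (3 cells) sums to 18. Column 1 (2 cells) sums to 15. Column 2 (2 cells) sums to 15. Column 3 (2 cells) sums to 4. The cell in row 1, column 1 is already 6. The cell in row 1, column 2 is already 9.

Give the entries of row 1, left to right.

6 9 1

4 in 2 cells must be {1,3}.
(1,3) = 16 − 15 = 1 completes the 16 across.
(2,1) = 15 − 6 = 9 completes the 15 down.
(2,2) = 15 − 9 = 6 completes the 15 down.
(2,3) = 18 − 15 = 3 completes the 18 across.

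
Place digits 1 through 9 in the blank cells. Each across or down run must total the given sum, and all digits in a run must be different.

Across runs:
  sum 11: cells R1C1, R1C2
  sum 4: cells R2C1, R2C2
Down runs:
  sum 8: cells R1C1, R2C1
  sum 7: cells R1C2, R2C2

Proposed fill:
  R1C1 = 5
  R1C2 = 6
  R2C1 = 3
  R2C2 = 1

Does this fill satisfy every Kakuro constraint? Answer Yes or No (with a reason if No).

Yes

Across: 5+6=11; 3+1=4. Down: 5+3=8; 6+1=7. No digit repeats within any run.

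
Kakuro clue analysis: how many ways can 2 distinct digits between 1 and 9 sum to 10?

4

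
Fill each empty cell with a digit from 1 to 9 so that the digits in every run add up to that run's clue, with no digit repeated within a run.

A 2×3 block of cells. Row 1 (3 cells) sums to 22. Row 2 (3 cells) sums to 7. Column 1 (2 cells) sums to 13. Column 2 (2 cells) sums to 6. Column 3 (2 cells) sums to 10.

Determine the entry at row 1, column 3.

7 in 3 cells must be {1,2,4}.
The 22 across and the 6 down share only 5, so (1,2) = 5.
The 7 across and the 13 down share only 4, so (2,1) = 4.
(2,2) = 6 − 5 = 1 completes the 6 down.
(2,3) = 7 − 5 = 2 completes the 7 across.
(1,1) = 13 − 4 = 9 completes the 13 down.
(1,3) = 22 − 14 = 8 completes the 22 across.

8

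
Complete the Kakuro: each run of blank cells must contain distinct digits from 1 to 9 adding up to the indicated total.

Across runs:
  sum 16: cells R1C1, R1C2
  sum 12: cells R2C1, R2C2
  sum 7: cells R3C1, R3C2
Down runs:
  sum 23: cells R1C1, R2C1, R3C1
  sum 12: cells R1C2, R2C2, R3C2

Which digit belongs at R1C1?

16 in 2 cells must be {7,9}; 23 in 3 cells must be {6,8,9}.
The 16 across and the 23 down share only 9, so R1C1 = 9.
R1C2 = 16 − 9 = 7 completes the 16 across.
Given what's placed, R2C1 must be 8 to fit the 12 across and 23 down.
R2C2 = 12 − 8 = 4 completes the 12 across.
R3C1 = 23 − 17 = 6 completes the 23 down.
R3C2 = 7 − 6 = 1 completes the 7 across.

9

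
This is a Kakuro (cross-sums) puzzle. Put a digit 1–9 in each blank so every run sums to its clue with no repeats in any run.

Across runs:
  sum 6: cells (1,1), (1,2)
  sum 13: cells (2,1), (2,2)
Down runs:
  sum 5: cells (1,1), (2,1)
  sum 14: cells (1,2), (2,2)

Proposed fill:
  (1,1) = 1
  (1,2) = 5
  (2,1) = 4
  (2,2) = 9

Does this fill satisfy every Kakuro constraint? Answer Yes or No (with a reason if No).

Yes

Across: 1+5=6; 4+9=13. Down: 1+4=5; 5+9=14. No digit repeats within any run.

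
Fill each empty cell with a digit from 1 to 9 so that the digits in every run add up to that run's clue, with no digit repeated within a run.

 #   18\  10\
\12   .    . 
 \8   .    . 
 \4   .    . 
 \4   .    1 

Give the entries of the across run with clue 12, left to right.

8 4

4 in 2 cells must be {1,3}; 10 in 4 cells must be {1,2,3,4}.
Given what's placed, R3C2 must be 3 to fit the 4 across and 10 down.
R4C1 = 4 − 1 = 3 completes the 4 across.
R1C2 = 4: the only remaining digit allowed by both the 12 across and the 10 down.
R2C2 = 10 − 8 = 2 completes the 10 down.
R3C1 = 4 − 3 = 1 completes the 4 across.
R1C1 = 12 − 4 = 8 completes the 12 across.
R2C1 = 8 − 2 = 6 completes the 8 across.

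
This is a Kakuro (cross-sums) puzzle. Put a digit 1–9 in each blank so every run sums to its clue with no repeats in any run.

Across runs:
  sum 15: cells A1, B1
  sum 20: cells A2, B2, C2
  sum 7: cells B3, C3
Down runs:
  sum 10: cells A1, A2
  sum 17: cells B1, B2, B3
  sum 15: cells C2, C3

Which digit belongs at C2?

The 7 across and the 15 down share only 6, so C3 = 6.
C2 = 15 − 6 = 9 completes the 15 down.
B3 = 7 − 6 = 1 completes the 7 across.
B2 = 7: the only remaining digit allowed by both the 20 across and the 17 down.
B1 = 17 − 8 = 9 completes the 17 down.
A2 = 20 − 16 = 4 completes the 20 across.
A1 = 15 − 9 = 6 completes the 15 across.

9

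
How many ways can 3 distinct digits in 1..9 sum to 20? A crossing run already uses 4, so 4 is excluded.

3

3 distinct digits from 1–9 sum between 6 and 24.
Dropping sets that contain 4.
Enumerating: {3,8,9}, {5,6,9}, {5,7,8}.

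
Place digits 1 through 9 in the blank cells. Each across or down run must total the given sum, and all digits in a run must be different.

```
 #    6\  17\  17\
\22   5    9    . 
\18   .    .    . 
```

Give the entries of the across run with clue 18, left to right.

17 in 2 cells must be {8,9}.
R1C3 = 22 − 14 = 8 completes the 22 across.
R2C1 = 6 − 5 = 1 completes the 6 down.
R2C2 = 17 − 9 = 8 completes the 17 down.
R2C3 = 18 − 9 = 9 completes the 18 across.

1, 8, 9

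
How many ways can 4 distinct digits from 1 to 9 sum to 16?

4 distinct digits from 1–9 sum between 10 and 30.

8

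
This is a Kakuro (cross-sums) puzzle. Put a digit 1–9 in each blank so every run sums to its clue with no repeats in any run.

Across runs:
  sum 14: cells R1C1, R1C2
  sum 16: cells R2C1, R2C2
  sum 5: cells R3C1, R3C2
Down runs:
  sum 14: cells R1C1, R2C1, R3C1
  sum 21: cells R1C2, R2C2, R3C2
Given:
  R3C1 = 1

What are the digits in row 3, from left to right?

1, 4

16 in 2 cells must be {7,9}.
R3C2 = 5 − 1 = 4 completes the 5 across.
Given what's placed, R2C2 must be 9 to fit the 16 across and 21 down.
R1C2 = 21 − 13 = 8 completes the 21 down.
R2C1 = 16 − 9 = 7 completes the 16 across.
R1C1 = 14 − 8 = 6 completes the 14 across.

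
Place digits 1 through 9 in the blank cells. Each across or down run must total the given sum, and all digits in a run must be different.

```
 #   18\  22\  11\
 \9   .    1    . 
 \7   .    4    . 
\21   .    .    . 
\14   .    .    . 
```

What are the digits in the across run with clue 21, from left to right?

7 9 5

7 in 3 cells must be {1,2,4}; 11 in 4 cells must be {1,2,3,5}.
The 21 across and the 11 down share only 5, so R3C3 = 5.
R3C2 = 9: the only remaining digit allowed by both the 21 across and the 22 down.
R4C2 = 22 − 14 = 8 completes the 22 down.
R3C1 = 21 − 14 = 7 completes the 21 across.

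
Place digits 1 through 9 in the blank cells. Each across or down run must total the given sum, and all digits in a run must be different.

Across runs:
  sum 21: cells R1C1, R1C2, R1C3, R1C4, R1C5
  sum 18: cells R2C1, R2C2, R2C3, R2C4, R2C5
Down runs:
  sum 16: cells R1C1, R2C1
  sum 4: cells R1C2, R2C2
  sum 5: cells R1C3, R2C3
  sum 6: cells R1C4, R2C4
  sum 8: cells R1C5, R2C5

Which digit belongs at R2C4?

16 in 2 cells must be {7,9}; 4 in 2 cells must be {1,3}.
Only 7 fits R2C1 under both its across sum 18 and down sum 16.
R1C1 = 16 − 7 = 9 completes the 16 down.
Nothing is forced directly, so branch on R2C4, whose candidates are 1 or 2 or 5. If R2C4 = 1: that forces R1C4 = 5, R2C2 = 3, R2C3 = 2, R2C5 = 5, R1C2 = 1, after which R1C3 would have to be in {2,4} for the 21 across but in {3} for the 5 down — contradiction. If R2C4 = 2: that forces R1C4 = 4, R1C2 = 1, R1C3 = 2, R1C5 = 5, R2C2 = 3, after which R2C3 would have to be in {1,5} for the 18 across but in {3} for the 5 down — contradiction. So R2C4 = 5.

5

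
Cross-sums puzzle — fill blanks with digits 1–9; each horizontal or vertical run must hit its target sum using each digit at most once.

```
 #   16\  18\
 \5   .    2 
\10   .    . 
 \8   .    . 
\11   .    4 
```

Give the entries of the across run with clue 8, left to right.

R1C1 = 5 − 2 = 3 completes the 5 across.
R4C1 = 11 − 4 = 7 completes the 11 across.
No cell is forced outright now. R2C1 can only be 1 or 2 or 4 (the digits allowed by both its 10 across and its 16 down). If R2C1 = 2: then R2C2 would have to be in {8} for the 10 across but in {3,5,7,9} for the 18 down — contradiction. If R2C1 = 4: then R2C2 would have to be in {6} for the 10 across but in {3,5,7,9} for the 18 down — contradiction. So R2C1 = 1.
R2C2 = 10 − 1 = 9 completes the 10 across.
R3C1 = 16 − 11 = 5 completes the 16 down.
R3C2 = 8 − 5 = 3 completes the 8 across.

5 3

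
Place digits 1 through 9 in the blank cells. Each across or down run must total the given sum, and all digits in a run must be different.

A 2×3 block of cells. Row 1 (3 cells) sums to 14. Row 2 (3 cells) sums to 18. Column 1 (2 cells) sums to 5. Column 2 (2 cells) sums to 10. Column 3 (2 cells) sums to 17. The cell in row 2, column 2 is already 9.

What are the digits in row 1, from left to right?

4 1 9

17 in 2 cells must be {8,9}.
(1,2) = 10 − 9 = 1 completes the 10 down.
(2,3) = 8: the only remaining digit allowed by both the 18 across and the 17 down.
Given what's placed, (1,1) must be 4 to fit the 14 across and 5 down.
(1,3) = 14 − 5 = 9 completes the 14 across.
(2,1) = 18 − 17 = 1 completes the 18 across.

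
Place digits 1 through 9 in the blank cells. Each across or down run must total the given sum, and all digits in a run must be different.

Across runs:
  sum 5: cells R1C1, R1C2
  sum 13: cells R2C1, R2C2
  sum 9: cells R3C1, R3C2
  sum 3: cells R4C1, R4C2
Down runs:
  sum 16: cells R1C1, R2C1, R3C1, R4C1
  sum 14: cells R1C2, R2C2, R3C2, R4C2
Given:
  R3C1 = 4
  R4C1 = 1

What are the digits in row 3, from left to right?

4, 5

3 in 2 cells must be {1,2}.
R3C2 = 9 − 4 = 5 completes the 9 across.
R4C2 = 3 − 1 = 2 completes the 3 across.
No cell is forced outright now. R1C1 can only be 2 or 3 (the digits allowed by both its 5 across and its 16 down). If R1C1 = 3: then R1C2 would have to be in {2} for the 5 across but in {1,3,4,6} for the 14 down — contradiction. So R1C1 = 2.
R1C2 = 5 − 2 = 3 completes the 5 across.
R2C1 = 16 − 7 = 9 completes the 16 down.
R2C2 = 13 − 9 = 4 completes the 13 across.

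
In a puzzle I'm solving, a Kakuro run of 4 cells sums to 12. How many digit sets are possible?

2

4 distinct digits from 1–9 sum between 10 and 30.
Enumerating: {1,2,3,6}, {1,2,4,5}.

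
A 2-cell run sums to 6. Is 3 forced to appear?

No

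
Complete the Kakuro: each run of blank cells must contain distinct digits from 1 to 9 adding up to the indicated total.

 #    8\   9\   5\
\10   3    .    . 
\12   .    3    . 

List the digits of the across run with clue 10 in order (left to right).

R1C2 = 9 − 3 = 6 completes the 9 down.
R1C3 = 10 − 9 = 1 completes the 10 across.
R2C1 = 8 − 3 = 5 completes the 8 down.
R2C3 = 12 − 8 = 4 completes the 12 across.

3 6 1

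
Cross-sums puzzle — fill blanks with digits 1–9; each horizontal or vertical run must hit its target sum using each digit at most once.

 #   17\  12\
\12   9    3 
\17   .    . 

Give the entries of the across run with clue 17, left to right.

8 9

17 in 2 cells must be {8,9}.
R2C1 = 17 − 9 = 8 completes the 17 down.
R2C2 = 17 − 8 = 9 completes the 17 across.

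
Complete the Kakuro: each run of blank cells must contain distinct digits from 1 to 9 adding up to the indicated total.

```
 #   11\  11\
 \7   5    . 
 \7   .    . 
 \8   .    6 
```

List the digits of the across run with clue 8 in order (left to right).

2 6

R1C2 = 7 − 5 = 2 completes the 7 across.
R2C2 = 11 − 8 = 3 completes the 11 down.
R3C1 = 8 − 6 = 2 completes the 8 across.
R2C1 = 7 − 3 = 4 completes the 7 across.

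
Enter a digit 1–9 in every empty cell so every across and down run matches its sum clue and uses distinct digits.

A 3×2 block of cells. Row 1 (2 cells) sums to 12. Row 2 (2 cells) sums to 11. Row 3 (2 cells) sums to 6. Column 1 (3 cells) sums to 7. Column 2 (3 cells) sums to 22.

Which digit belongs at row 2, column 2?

7 in 3 cells must be {1,2,4}.
The 12 across and the 7 down share only 4, so (1,1) = 4.
(1,2) = 12 − 4 = 8 completes the 12 across.
Given what's placed, (2,1) must be 2 to fit the 11 across and 7 down.
(2,2) = 11 − 2 = 9 completes the 11 across.
(3,1) = 7 − 6 = 1 completes the 7 down.
(3,2) = 6 − 1 = 5 completes the 6 across.

9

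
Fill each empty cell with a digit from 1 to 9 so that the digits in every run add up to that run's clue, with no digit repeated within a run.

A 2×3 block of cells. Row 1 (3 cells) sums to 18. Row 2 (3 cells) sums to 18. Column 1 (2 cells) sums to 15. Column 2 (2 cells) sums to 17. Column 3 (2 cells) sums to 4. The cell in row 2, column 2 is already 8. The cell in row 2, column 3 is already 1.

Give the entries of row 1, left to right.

6 9 3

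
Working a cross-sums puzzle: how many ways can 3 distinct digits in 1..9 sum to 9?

3 distinct digits from 1–9 sum between 6 and 24.
Enumerating: {1,2,6}, {1,3,5}, {2,3,4}.

3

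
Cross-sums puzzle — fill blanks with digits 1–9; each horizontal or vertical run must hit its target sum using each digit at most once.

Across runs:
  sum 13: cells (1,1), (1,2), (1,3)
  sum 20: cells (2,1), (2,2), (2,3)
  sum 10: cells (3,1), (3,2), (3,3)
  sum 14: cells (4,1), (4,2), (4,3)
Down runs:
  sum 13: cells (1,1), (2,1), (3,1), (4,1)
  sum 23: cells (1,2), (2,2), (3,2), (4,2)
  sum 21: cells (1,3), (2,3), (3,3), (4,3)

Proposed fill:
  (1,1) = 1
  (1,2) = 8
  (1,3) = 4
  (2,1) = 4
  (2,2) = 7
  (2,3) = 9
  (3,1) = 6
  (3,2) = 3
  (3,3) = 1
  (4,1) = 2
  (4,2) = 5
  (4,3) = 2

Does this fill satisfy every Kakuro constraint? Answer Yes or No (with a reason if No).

No — the across run (4,1)–(4,3) sums to 9, not 14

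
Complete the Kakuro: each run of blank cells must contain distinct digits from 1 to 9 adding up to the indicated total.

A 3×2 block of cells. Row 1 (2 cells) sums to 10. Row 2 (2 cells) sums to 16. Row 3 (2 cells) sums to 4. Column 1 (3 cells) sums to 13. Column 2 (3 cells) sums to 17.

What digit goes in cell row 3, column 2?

1

16 in 2 cells must be {7,9}; 4 in 2 cells must be {1,3}.
Nothing is forced directly, so branch on (3,1), whose candidates are 1 or 3. If (3,1) = 1: that forces (3,2) = 3, (2,2) = 9, after which (1,2) would have to be in {1,2,3,4,6,7,8,9} for the 10 across but in {5} for the 17 down — contradiction. So (3,1) = 3.
Given what's placed, (2,1) must be 9 to fit the 16 across and 13 down.
(2,2) = 16 − 9 = 7 completes the 16 across.
(3,2) = 4 − 3 = 1 completes the 4 across.
(1,1) = 13 − 12 = 1 completes the 13 down.
(1,2) = 10 − 1 = 9 completes the 10 across.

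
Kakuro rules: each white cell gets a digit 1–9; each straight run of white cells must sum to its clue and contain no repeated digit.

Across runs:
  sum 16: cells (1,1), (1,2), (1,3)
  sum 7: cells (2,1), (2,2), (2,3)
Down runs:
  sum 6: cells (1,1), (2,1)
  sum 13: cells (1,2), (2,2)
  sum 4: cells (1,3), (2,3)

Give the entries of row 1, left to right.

7 in 3 cells must be {1,2,4}; 4 in 2 cells must be {1,3}.
The 7 across and the 13 down share only 4, so (2,2) = 4.
Given what's placed, (2,3) must be 1 to fit the 7 across and 4 down.
(1,2) = 13 − 4 = 9 completes the 13 down.
(1,3) = 4 − 1 = 3 completes the 4 down.
(2,1) = 7 − 5 = 2 completes the 7 across.
(1,1) = 16 − 12 = 4 completes the 16 across.

4, 9, 3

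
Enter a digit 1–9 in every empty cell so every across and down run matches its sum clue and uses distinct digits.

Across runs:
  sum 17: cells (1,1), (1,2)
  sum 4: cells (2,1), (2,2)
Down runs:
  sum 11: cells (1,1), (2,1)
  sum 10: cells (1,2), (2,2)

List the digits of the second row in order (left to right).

3 1

17 in 2 cells must be {8,9}; 4 in 2 cells must be {1,3}.
The 4 across and the 11 down share only 3, so (2,1) = 3.
(2,2) = 4 − 3 = 1 completes the 4 across.
(1,1) = 11 − 3 = 8 completes the 11 down.
(1,2) = 17 − 8 = 9 completes the 17 across.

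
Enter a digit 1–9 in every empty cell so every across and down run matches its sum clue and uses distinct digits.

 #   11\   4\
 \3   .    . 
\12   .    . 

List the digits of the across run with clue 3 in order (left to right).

2 1

3 in 2 cells must be {1,2}; 4 in 2 cells must be {1,3}.
The 3 across and the 11 down share only 2, so R1C1 = 2.
R1C2 = 3 − 2 = 1 completes the 3 across.
R2C1 = 11 − 2 = 9 completes the 11 down.
R2C2 = 12 − 9 = 3 completes the 12 across.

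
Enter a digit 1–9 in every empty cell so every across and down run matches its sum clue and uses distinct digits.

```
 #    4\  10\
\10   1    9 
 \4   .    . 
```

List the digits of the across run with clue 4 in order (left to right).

3 1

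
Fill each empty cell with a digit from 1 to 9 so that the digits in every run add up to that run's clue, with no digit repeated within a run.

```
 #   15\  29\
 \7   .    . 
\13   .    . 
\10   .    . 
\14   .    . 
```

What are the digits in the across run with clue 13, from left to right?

4, 9

29 in 4 cells must be {5,7,8,9}.
Only 5 fits R1C2 under both its across sum 7 and down sum 29.
R1C1 = 7 − 5 = 2 completes the 7 across.
Nothing is forced directly, so branch on R4C2, whose candidates are 8 or 9. If R4C2 = 9: that forces R4C1 = 5, R2C1 = 7, after which R2C2 would have to be in {6} for the 13 across but in {7,8} for the 29 down — contradiction. So R4C2 = 8.
R4C1 = 14 − 8 = 6 completes the 14 across.
R2C1 = 4: the only remaining digit allowed by both the 13 across and the 15 down.
R2C2 = 13 − 4 = 9 completes the 13 across.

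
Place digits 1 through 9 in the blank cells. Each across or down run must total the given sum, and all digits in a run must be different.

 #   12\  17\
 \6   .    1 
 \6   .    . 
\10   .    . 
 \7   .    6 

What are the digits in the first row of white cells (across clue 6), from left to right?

5 1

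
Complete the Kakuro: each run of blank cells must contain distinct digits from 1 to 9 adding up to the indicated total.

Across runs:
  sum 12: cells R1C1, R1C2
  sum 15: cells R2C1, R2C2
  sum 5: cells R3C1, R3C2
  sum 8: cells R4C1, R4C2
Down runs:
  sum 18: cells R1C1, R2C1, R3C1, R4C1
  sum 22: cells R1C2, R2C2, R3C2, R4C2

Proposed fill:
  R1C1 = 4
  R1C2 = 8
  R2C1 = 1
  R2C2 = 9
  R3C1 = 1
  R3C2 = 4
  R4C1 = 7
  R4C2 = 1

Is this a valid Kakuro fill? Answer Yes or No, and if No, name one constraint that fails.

No — the down run R1C1–R4C1 sums to 13, not 18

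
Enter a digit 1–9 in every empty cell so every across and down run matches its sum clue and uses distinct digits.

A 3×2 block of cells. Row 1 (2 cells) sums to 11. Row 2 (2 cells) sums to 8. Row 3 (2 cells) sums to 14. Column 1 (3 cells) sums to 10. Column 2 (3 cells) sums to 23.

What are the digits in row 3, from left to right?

5 9

23 in 3 cells must be {6,8,9}.
The 8 across and the 23 down share only 6, so (2,2) = 6.
(2,1) = 8 − 6 = 2 completes the 8 across.
Given what's placed, (3,1) must be 5 to fit the 14 across and 10 down.
(3,2) = 14 − 5 = 9 completes the 14 across.
(1,1) = 10 − 7 = 3 completes the 10 down.
(1,2) = 11 − 3 = 8 completes the 11 across.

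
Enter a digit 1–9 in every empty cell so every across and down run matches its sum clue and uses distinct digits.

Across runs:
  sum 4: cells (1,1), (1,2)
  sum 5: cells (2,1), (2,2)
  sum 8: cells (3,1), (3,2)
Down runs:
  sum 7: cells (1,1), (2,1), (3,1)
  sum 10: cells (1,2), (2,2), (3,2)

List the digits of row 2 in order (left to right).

4 1

4 in 2 cells must be {1,3}; 7 in 3 cells must be {1,2,4}.
The 4 across and the 7 down share only 1, so (1,1) = 1.
(1,2) = 4 − 1 = 3 completes the 4 across.
Given what's placed, (3,1) must be 2 to fit the 8 across and 7 down.
(3,2) = 8 − 2 = 6 completes the 8 across.
(2,1) = 7 − 3 = 4 completes the 7 down.
(2,2) = 5 − 4 = 1 completes the 5 across.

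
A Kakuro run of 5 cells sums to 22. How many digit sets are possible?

9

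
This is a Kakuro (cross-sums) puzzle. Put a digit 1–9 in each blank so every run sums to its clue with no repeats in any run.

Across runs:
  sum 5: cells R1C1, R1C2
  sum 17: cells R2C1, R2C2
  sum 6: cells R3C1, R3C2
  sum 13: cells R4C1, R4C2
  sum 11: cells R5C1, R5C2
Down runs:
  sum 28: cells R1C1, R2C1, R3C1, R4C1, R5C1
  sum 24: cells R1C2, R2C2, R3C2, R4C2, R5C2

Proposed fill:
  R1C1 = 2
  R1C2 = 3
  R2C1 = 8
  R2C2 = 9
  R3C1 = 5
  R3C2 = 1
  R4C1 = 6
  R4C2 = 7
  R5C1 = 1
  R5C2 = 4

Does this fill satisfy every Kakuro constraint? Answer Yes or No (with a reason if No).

No — the across run R5C1–R5C2 sums to 5, not 11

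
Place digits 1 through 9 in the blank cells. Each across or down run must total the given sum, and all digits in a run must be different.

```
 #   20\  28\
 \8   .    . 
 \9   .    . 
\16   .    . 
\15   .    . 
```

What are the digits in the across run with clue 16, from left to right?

16 in 2 cells must be {7,9}.
Nothing is forced directly, so branch on R3C2, whose candidates are 7 or 9. If R3C2 = 7: then R1C2 would have to be in {1,2,3,5,6,7} for the 8 across but in {4,8,9} for the 28 down — contradiction. So R3C2 = 9.
R3C1 = 16 − 9 = 7 completes the 16 across.

7, 9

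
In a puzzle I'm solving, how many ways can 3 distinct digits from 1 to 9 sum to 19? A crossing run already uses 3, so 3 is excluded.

4

3 distinct digits from 1–9 sum between 6 and 24.
Dropping sets that contain 3.
Enumerating: {2,8,9}, {4,6,9}, {4,7,8}, {5,6,8}.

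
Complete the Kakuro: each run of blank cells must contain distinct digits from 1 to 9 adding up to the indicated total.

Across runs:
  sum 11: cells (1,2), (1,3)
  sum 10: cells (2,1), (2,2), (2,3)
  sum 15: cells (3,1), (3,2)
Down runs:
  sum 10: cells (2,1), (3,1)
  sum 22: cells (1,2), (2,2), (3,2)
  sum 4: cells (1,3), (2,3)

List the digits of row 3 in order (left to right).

4 in 2 cells must be {1,3}.
The 11 across and the 4 down share only 3, so (1,3) = 3.
(2,3) = 4 − 3 = 1 completes the 4 down.
(1,2) = 11 − 3 = 8 completes the 11 across.
(2,2) = 5: the only remaining digit allowed by both the 10 across and the 22 down.
(3,2) = 22 − 13 = 9 completes the 22 down.
(2,1) = 10 − 6 = 4 completes the 10 across.
(3,1) = 15 − 9 = 6 completes the 15 across.

6, 9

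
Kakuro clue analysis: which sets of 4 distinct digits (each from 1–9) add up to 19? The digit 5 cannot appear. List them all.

{1,2,7,9}; {1,3,6,9}; {1,3,7,8}; {1,4,6,8}; {2,3,6,8}; {2,4,6,7}

4 distinct digits from 1–9 sum between 10 and 30.
Dropping sets that contain 5.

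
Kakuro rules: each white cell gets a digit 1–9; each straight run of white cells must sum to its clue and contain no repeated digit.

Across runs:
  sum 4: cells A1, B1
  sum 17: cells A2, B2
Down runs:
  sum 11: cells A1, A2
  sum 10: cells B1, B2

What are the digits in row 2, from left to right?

8, 9

4 in 2 cells must be {1,3}; 17 in 2 cells must be {8,9}.
The 4 across and the 11 down share only 3, so A1 = 3.
B1 = 4 − 3 = 1 completes the 4 across.
A2 = 11 − 3 = 8 completes the 11 down.
B2 = 17 − 8 = 9 completes the 17 across.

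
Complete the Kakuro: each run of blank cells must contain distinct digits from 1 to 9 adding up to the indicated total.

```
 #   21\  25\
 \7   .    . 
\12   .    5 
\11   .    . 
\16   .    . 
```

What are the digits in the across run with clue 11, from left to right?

2, 9

16 in 2 cells must be {7,9}.
R2C1 = 12 − 5 = 7 completes the 12 across.
R4C1 = 9: the only remaining digit allowed by both the 16 across and the 21 down.
R4C2 = 16 − 9 = 7 completes the 16 across.
Given what's placed, R1C2 must be 4 to fit the 7 across and 25 down.
R3C2 = 25 − 16 = 9 completes the 25 down.
R1C1 = 7 − 4 = 3 completes the 7 across.
R3C1 = 11 − 9 = 2 completes the 11 across.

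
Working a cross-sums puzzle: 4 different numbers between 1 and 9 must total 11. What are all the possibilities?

{1,2,3,5}

4 distinct digits from 1–9 sum between 10 and 30.
Only one set works: {1,2,3,5}.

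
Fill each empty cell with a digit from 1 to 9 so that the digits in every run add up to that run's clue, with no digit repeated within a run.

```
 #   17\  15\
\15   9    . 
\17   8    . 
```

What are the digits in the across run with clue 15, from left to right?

9, 6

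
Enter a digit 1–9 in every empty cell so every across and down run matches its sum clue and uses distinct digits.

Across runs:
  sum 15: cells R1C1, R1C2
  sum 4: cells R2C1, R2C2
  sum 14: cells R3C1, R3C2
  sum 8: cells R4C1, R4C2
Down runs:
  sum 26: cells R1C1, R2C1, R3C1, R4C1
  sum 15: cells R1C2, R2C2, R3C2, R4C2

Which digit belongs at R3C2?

5

4 in 2 cells must be {1,3}.
Only 3 fits R2C1 under both its across sum 4 and down sum 26.
R2C2 = 4 − 3 = 1 completes the 4 across.
Given what's placed, R4C1 must be 6 to fit the 8 across and 26 down.
R4C2 = 8 − 6 = 2 completes the 8 across.
No cell is forced outright now. R1C1 can only be 8 or 9 (the digits allowed by both its 15 across and its 26 down). If R1C1 = 9: then R1C2 would have to be in {6} for the 15 across but in {3,4,5,7,8,9} for the 15 down — contradiction. So R1C1 = 8.
R1C2 = 15 − 8 = 7 completes the 15 across.
R3C1 = 26 − 17 = 9 completes the 26 down.
R3C2 = 14 − 9 = 5 completes the 14 across.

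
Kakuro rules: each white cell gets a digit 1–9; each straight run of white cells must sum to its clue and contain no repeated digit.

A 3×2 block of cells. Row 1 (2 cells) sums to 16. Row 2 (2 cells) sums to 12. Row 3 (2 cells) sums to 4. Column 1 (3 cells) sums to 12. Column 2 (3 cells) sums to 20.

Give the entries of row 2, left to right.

16 in 2 cells must be {7,9}; 4 in 2 cells must be {1,3}.
The 4 across and the 20 down share only 3, so (3,2) = 3.
Given what's placed, (1,2) must be 9 to fit the 16 across and 20 down.
(2,2) = 20 − 12 = 8 completes the 20 down.
(3,1) = 4 − 3 = 1 completes the 4 across.
(1,1) = 16 − 9 = 7 completes the 16 across.
(2,1) = 12 − 8 = 4 completes the 12 across.

4, 8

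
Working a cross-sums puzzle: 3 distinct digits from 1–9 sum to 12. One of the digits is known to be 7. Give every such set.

{1,4,7}; {2,3,7}

3 distinct digits from 1–9 sum between 6 and 24.
Keeping only sets containing 7.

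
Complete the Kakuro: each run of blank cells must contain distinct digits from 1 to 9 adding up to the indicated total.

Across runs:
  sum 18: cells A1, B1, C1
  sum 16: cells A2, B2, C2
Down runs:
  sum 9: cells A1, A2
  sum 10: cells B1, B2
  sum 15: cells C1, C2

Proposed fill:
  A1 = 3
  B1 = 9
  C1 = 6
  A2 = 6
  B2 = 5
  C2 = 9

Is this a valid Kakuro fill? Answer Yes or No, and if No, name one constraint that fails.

No — the across run A2–C2 sums to 20, not 16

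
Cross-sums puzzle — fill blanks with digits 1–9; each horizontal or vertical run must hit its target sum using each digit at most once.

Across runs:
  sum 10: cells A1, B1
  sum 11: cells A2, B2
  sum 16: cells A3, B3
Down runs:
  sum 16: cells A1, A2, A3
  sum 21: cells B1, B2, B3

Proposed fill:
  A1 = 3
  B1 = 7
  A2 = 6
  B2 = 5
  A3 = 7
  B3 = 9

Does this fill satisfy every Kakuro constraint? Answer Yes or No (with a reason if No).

Yes

Across: 3+7=10; 6+5=11; 7+9=16. Down: 3+6+7=16; 7+5+9=21. No digit repeats within any run.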